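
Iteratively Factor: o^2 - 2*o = (o)*(o - 2)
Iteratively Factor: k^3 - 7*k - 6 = (k + 1)*(k^2 - k - 6) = (k - 3)*(k + 1)*(k + 2)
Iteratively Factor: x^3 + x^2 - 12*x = (x + 4)*(x^2 - 3*x) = (x - 3)*(x + 4)*(x)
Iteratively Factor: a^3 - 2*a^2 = (a)*(a^2 - 2*a) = a^2*(a - 2)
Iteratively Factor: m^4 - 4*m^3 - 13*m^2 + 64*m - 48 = (m - 4)*(m^3 - 13*m + 12) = (m - 4)*(m - 1)*(m^2 + m - 12) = (m - 4)*(m - 1)*(m + 4)*(m - 3)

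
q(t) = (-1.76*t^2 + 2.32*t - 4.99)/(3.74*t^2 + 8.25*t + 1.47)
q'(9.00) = -0.01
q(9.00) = -0.33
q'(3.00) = -0.02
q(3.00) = -0.23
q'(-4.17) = -0.48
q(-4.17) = -1.41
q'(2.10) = 0.01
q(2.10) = -0.22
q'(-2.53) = -9.00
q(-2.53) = -4.88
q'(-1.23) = -3.30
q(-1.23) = 3.48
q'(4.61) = -0.02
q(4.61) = -0.27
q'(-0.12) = 141.70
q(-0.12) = -9.92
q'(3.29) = -0.02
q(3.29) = -0.24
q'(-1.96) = -973.30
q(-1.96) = 49.03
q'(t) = (2.32 - 3.52*t)/(3.74*t^2 + 8.25*t + 1.47) + (-7.48*t - 8.25)*(-1.76*t^2 + 2.32*t - 4.99)/(3.74*t^2 + 8.25*t + 1.47)^2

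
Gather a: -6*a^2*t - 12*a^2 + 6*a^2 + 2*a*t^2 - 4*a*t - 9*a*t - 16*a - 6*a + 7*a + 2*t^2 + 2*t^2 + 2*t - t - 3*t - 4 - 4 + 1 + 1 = a^2*(-6*t - 6) + a*(2*t^2 - 13*t - 15) + 4*t^2 - 2*t - 6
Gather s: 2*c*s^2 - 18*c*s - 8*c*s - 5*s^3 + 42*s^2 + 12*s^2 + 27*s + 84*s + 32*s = -5*s^3 + s^2*(2*c + 54) + s*(143 - 26*c)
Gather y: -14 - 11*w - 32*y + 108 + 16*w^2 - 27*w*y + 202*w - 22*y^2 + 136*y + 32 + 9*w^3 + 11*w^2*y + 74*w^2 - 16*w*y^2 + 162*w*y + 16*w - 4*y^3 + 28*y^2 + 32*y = 9*w^3 + 90*w^2 + 207*w - 4*y^3 + y^2*(6 - 16*w) + y*(11*w^2 + 135*w + 136) + 126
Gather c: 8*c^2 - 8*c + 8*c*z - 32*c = 8*c^2 + c*(8*z - 40)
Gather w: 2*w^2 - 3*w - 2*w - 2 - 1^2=2*w^2 - 5*w - 3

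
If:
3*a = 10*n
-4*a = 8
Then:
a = -2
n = -3/5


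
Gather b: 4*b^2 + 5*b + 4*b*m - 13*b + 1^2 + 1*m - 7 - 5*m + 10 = 4*b^2 + b*(4*m - 8) - 4*m + 4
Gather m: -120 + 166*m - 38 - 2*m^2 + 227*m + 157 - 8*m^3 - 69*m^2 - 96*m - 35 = -8*m^3 - 71*m^2 + 297*m - 36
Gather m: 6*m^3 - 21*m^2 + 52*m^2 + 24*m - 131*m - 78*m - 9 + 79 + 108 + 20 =6*m^3 + 31*m^2 - 185*m + 198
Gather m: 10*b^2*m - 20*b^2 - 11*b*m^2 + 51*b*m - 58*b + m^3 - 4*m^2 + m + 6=-20*b^2 - 58*b + m^3 + m^2*(-11*b - 4) + m*(10*b^2 + 51*b + 1) + 6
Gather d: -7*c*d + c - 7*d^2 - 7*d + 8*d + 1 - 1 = c - 7*d^2 + d*(1 - 7*c)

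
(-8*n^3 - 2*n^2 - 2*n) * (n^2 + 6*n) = -8*n^5 - 50*n^4 - 14*n^3 - 12*n^2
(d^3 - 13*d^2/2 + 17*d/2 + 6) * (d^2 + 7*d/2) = d^5 - 3*d^4 - 57*d^3/4 + 143*d^2/4 + 21*d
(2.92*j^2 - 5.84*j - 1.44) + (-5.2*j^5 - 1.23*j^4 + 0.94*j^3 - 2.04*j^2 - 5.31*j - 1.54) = -5.2*j^5 - 1.23*j^4 + 0.94*j^3 + 0.88*j^2 - 11.15*j - 2.98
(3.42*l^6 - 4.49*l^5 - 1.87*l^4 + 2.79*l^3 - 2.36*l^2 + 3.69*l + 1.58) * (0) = 0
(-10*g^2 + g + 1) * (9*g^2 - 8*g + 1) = -90*g^4 + 89*g^3 - 9*g^2 - 7*g + 1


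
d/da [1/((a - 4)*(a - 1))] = (5 - 2*a)/(a^4 - 10*a^3 + 33*a^2 - 40*a + 16)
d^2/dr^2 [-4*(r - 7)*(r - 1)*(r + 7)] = 8 - 24*r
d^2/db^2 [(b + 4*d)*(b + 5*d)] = 2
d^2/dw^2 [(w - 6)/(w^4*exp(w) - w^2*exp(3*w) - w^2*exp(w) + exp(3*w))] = (2*(w - 6)*(-w^4 - 4*w^3 + 3*w^2*exp(2*w) + w^2 + 2*w*exp(2*w) + 2*w - 3*exp(2*w))^2 + (w^4 - w^2*exp(2*w) - w^2 + exp(2*w))*(-2*w^4 - 8*w^3 + 6*w^2*exp(2*w) + 2*w^2 + 4*w*exp(2*w) + 4*w - (w - 6)*(w^4 + 8*w^3 - 9*w^2*exp(2*w) + 11*w^2 - 12*w*exp(2*w) - 4*w + 7*exp(2*w) - 2) - 6*exp(2*w)))*exp(-w)/(w^4 - w^2*exp(2*w) - w^2 + exp(2*w))^3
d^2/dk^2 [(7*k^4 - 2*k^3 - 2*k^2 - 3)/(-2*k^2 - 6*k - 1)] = 4*(-14*k^6 - 126*k^5 - 399*k^4 - 146*k^3 + 9*k^2 + 57*k + 52)/(8*k^6 + 72*k^5 + 228*k^4 + 288*k^3 + 114*k^2 + 18*k + 1)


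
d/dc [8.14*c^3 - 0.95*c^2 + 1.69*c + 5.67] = 24.42*c^2 - 1.9*c + 1.69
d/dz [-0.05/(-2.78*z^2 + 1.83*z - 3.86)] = (0.0915 - 0.278*z)/(2.78*z^2 - 1.83*z + 3.86)^2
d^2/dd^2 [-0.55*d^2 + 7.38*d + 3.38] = -1.10000000000000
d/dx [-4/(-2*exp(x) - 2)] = -1/(2*cosh(x/2)^2)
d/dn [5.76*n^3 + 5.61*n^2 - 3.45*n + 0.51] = 17.28*n^2 + 11.22*n - 3.45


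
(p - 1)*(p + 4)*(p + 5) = p^3 + 8*p^2 + 11*p - 20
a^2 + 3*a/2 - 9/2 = (a - 3/2)*(a + 3)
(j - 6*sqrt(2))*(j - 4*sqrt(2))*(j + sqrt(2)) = j^3 - 9*sqrt(2)*j^2 + 28*j + 48*sqrt(2)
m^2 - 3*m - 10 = (m - 5)*(m + 2)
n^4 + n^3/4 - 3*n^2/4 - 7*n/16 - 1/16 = (n - 1)*(n + 1/4)*(n + 1/2)^2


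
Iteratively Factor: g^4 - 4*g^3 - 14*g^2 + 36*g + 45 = (g - 5)*(g^3 + g^2 - 9*g - 9) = (g - 5)*(g - 3)*(g^2 + 4*g + 3) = (g - 5)*(g - 3)*(g + 3)*(g + 1)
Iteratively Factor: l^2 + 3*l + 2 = (l + 1)*(l + 2)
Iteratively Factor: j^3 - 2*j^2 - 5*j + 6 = (j - 1)*(j^2 - j - 6) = (j - 3)*(j - 1)*(j + 2)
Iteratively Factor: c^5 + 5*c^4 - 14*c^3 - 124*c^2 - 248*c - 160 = (c - 5)*(c^4 + 10*c^3 + 36*c^2 + 56*c + 32) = (c - 5)*(c + 2)*(c^3 + 8*c^2 + 20*c + 16) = (c - 5)*(c + 2)*(c + 4)*(c^2 + 4*c + 4) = (c - 5)*(c + 2)^2*(c + 4)*(c + 2)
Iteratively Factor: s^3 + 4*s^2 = (s + 4)*(s^2) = s*(s + 4)*(s)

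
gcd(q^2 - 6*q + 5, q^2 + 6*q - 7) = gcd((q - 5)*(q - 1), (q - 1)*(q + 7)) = q - 1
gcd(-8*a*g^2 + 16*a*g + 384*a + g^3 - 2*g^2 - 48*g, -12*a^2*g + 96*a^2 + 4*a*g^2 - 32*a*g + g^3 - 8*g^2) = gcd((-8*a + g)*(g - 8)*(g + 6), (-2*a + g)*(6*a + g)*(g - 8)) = g - 8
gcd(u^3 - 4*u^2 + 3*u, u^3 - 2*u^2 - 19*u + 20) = u - 1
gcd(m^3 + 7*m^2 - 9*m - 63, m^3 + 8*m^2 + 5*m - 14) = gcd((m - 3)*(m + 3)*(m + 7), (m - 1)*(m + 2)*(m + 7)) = m + 7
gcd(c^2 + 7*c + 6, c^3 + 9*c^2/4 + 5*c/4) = c + 1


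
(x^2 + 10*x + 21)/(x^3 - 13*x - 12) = (x + 7)/(x^2 - 3*x - 4)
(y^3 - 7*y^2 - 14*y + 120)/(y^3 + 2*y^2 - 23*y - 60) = (y - 6)/(y + 3)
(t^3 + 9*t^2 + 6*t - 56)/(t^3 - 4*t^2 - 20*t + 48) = (t + 7)/(t - 6)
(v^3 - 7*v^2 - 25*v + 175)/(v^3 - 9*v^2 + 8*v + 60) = (v^2 - 2*v - 35)/(v^2 - 4*v - 12)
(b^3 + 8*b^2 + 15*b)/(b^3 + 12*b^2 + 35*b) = (b + 3)/(b + 7)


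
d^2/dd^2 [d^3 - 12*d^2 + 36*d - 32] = 6*d - 24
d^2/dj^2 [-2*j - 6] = 0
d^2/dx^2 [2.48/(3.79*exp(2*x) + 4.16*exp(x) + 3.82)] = (2.48*(7.58*exp(x) + 4.16)*(15.16*exp(x) + 8.32)*exp(x) - (37.5968*exp(x) + 10.3168)*(3.79*exp(2*x) + 4.16*exp(x) + 3.82))*exp(x)/(3.79*exp(2*x) + 4.16*exp(x) + 3.82)^3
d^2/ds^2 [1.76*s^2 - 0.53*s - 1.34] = 3.52000000000000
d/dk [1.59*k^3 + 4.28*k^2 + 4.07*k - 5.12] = 4.77*k^2 + 8.56*k + 4.07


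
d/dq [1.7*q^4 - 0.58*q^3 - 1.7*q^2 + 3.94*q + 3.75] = 6.8*q^3 - 1.74*q^2 - 3.4*q + 3.94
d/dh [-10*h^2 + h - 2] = 1 - 20*h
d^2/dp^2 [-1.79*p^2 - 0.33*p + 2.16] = -3.58000000000000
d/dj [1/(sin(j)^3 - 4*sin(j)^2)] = (8 - 3*sin(j))*cos(j)/((sin(j) - 4)^2*sin(j)^3)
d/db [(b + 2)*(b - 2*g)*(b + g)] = 3*b^2 - 2*b*g + 4*b - 2*g^2 - 2*g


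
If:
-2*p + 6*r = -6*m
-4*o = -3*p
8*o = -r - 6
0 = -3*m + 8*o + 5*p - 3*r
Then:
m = 6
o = 0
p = 0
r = -6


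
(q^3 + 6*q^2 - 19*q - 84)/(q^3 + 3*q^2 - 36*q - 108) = (q^2 + 3*q - 28)/(q^2 - 36)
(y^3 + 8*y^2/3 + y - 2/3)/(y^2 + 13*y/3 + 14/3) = (3*y^2 + 2*y - 1)/(3*y + 7)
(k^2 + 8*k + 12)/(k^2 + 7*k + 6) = (k + 2)/(k + 1)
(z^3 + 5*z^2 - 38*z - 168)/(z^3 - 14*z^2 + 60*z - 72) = (z^2 + 11*z + 28)/(z^2 - 8*z + 12)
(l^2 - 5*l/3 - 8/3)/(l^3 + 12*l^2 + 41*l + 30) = (l - 8/3)/(l^2 + 11*l + 30)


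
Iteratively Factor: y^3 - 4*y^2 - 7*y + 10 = (y - 5)*(y^2 + y - 2) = (y - 5)*(y + 2)*(y - 1)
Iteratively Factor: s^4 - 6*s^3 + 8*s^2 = (s)*(s^3 - 6*s^2 + 8*s) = s*(s - 2)*(s^2 - 4*s) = s^2*(s - 2)*(s - 4)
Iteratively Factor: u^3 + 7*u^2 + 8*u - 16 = (u + 4)*(u^2 + 3*u - 4) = (u + 4)^2*(u - 1)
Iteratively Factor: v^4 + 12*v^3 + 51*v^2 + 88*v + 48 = (v + 4)*(v^3 + 8*v^2 + 19*v + 12) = (v + 1)*(v + 4)*(v^2 + 7*v + 12) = (v + 1)*(v + 4)^2*(v + 3)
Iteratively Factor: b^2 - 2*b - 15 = (b + 3)*(b - 5)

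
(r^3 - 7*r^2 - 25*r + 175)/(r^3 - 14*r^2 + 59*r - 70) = (r + 5)/(r - 2)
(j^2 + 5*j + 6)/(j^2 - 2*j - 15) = (j + 2)/(j - 5)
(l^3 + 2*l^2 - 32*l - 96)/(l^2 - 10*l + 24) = (l^2 + 8*l + 16)/(l - 4)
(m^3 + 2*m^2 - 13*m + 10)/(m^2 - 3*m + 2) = m + 5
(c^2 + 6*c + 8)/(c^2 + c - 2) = (c + 4)/(c - 1)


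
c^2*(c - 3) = c^3 - 3*c^2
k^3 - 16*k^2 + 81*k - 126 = (k - 7)*(k - 6)*(k - 3)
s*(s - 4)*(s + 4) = s^3 - 16*s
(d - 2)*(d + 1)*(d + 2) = d^3 + d^2 - 4*d - 4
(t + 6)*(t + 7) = t^2 + 13*t + 42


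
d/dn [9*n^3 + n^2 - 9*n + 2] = 27*n^2 + 2*n - 9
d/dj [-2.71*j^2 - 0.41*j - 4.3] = -5.42*j - 0.41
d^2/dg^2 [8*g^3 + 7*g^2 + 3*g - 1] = 48*g + 14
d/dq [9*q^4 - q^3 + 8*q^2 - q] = 36*q^3 - 3*q^2 + 16*q - 1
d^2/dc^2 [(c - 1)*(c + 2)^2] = 6*c + 6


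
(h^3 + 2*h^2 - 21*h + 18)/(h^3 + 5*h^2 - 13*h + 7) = (h^2 + 3*h - 18)/(h^2 + 6*h - 7)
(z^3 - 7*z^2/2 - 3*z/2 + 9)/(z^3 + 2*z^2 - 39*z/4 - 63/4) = 2*(z - 2)/(2*z + 7)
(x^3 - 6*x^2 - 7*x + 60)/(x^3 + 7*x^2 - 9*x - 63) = (x^2 - 9*x + 20)/(x^2 + 4*x - 21)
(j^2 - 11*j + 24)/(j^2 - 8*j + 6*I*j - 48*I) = (j - 3)/(j + 6*I)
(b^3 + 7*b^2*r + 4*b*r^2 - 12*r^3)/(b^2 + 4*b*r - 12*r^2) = (-b^2 - b*r + 2*r^2)/(-b + 2*r)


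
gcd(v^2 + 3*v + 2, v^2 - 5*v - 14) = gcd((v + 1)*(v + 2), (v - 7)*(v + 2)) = v + 2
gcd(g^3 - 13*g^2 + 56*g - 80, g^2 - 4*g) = g - 4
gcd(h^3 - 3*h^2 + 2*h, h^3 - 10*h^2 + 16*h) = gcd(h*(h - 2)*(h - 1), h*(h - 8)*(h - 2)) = h^2 - 2*h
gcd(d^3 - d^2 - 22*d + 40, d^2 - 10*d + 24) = d - 4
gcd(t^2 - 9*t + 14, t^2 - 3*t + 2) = t - 2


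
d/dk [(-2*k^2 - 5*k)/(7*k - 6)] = 2*(-7*k^2 + 12*k + 15)/(49*k^2 - 84*k + 36)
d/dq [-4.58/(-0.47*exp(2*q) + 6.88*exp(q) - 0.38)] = (31.5104 - 4.3052*exp(q))*exp(q)/(0.47*exp(2*q) - 6.88*exp(q) + 0.38)^2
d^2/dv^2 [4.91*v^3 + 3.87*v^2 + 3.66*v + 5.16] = 29.46*v + 7.74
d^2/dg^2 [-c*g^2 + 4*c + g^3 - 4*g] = -2*c + 6*g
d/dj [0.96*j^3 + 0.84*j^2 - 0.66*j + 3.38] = 2.88*j^2 + 1.68*j - 0.66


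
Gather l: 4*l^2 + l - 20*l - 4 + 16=4*l^2 - 19*l + 12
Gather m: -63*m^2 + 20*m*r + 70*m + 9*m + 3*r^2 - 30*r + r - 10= -63*m^2 + m*(20*r + 79) + 3*r^2 - 29*r - 10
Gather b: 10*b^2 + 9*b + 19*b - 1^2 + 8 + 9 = 10*b^2 + 28*b + 16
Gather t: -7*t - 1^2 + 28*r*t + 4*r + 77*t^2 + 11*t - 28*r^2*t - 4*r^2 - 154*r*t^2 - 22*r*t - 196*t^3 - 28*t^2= -4*r^2 + 4*r - 196*t^3 + t^2*(49 - 154*r) + t*(-28*r^2 + 6*r + 4) - 1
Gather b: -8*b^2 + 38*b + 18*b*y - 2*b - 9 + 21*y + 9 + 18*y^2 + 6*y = -8*b^2 + b*(18*y + 36) + 18*y^2 + 27*y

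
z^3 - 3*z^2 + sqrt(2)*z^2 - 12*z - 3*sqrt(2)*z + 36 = (z - 3)*(z - 2*sqrt(2))*(z + 3*sqrt(2))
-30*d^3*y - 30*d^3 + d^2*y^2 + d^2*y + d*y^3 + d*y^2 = (-5*d + y)*(6*d + y)*(d*y + d)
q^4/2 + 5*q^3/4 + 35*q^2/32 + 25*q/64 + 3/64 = (q/2 + 1/2)*(q + 1/4)*(q + 1/2)*(q + 3/4)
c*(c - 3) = c^2 - 3*c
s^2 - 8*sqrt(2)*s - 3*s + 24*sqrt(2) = (s - 3)*(s - 8*sqrt(2))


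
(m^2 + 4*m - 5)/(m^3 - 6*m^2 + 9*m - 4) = (m + 5)/(m^2 - 5*m + 4)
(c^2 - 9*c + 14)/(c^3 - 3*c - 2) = (c - 7)/(c^2 + 2*c + 1)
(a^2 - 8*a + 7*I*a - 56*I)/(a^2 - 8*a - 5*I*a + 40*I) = (a + 7*I)/(a - 5*I)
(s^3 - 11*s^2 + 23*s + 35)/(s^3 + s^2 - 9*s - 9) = (s^2 - 12*s + 35)/(s^2 - 9)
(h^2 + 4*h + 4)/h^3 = (h^2 + 4*h + 4)/h^3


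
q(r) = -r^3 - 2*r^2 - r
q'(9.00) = -280.00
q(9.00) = -900.00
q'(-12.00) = -385.00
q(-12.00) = 1452.00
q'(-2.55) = -10.31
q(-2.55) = 6.13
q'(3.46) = -50.75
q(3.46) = -68.82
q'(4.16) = -69.56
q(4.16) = -110.76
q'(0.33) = -2.65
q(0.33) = -0.58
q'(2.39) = -27.70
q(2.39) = -27.47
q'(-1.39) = -1.24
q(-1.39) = 0.21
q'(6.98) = -175.08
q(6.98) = -444.49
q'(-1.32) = -0.95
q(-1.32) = 0.14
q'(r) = -3*r^2 - 4*r - 1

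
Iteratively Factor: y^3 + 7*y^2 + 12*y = (y + 3)*(y^2 + 4*y) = y*(y + 3)*(y + 4)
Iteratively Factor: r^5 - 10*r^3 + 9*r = (r - 1)*(r^4 + r^3 - 9*r^2 - 9*r) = (r - 1)*(r + 3)*(r^3 - 2*r^2 - 3*r) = r*(r - 1)*(r + 3)*(r^2 - 2*r - 3) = r*(r - 1)*(r + 1)*(r + 3)*(r - 3)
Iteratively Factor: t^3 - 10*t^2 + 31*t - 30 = (t - 3)*(t^2 - 7*t + 10) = (t - 3)*(t - 2)*(t - 5)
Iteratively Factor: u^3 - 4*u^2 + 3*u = (u - 3)*(u^2 - u) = u*(u - 3)*(u - 1)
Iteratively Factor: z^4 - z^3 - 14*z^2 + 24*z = (z + 4)*(z^3 - 5*z^2 + 6*z) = (z - 2)*(z + 4)*(z^2 - 3*z) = z*(z - 2)*(z + 4)*(z - 3)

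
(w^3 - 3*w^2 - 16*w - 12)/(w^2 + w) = w - 4 - 12/w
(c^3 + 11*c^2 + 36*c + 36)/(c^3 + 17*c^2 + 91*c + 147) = (c^2 + 8*c + 12)/(c^2 + 14*c + 49)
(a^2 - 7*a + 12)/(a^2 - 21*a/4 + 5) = 4*(a - 3)/(4*a - 5)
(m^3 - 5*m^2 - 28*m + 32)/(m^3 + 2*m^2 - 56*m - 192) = (m - 1)/(m + 6)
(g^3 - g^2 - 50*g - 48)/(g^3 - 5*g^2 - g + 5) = (g^2 - 2*g - 48)/(g^2 - 6*g + 5)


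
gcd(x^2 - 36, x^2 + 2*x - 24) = x + 6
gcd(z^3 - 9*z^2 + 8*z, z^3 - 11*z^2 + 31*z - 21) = z - 1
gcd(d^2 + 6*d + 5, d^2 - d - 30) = d + 5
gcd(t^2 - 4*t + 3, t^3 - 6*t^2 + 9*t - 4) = t - 1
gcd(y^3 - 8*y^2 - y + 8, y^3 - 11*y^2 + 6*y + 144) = y - 8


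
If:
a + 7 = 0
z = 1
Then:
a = -7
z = 1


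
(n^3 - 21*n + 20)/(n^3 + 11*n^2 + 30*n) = (n^2 - 5*n + 4)/(n*(n + 6))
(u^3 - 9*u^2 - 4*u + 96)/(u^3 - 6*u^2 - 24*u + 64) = (u^2 - u - 12)/(u^2 + 2*u - 8)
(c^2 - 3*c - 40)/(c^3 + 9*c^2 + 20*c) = (c - 8)/(c*(c + 4))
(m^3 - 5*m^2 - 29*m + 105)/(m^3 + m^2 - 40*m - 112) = (m^2 + 2*m - 15)/(m^2 + 8*m + 16)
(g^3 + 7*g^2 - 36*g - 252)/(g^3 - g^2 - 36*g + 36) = (g + 7)/(g - 1)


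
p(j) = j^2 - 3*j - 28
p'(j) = 2*j - 3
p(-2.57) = -13.69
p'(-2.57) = -8.14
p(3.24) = -27.22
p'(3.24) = 3.48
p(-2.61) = -13.36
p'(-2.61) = -8.22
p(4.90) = -18.69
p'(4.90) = 6.80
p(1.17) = -30.14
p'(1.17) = -0.66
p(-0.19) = -27.39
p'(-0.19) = -3.38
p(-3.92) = -0.87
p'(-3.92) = -10.84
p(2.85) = -28.43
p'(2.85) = 2.70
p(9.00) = 26.00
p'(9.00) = 15.00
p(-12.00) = 152.00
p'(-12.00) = -27.00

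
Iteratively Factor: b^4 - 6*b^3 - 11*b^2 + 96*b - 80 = (b - 5)*(b^3 - b^2 - 16*b + 16) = (b - 5)*(b + 4)*(b^2 - 5*b + 4) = (b - 5)*(b - 4)*(b + 4)*(b - 1)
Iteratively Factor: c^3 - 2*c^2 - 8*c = (c)*(c^2 - 2*c - 8) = c*(c + 2)*(c - 4)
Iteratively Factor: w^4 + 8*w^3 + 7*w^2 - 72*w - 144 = (w + 4)*(w^3 + 4*w^2 - 9*w - 36) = (w - 3)*(w + 4)*(w^2 + 7*w + 12) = (w - 3)*(w + 3)*(w + 4)*(w + 4)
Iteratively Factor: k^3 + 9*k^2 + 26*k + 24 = (k + 4)*(k^2 + 5*k + 6) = (k + 3)*(k + 4)*(k + 2)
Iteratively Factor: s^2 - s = (s - 1)*(s)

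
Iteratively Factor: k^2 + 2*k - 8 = (k - 2)*(k + 4)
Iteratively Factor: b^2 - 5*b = (b - 5)*(b)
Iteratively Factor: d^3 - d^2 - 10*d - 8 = (d + 1)*(d^2 - 2*d - 8) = (d + 1)*(d + 2)*(d - 4)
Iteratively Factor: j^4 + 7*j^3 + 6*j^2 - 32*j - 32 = (j + 1)*(j^3 + 6*j^2 - 32) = (j + 1)*(j + 4)*(j^2 + 2*j - 8) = (j - 2)*(j + 1)*(j + 4)*(j + 4)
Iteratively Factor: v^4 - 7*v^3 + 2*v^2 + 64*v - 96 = (v - 4)*(v^3 - 3*v^2 - 10*v + 24) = (v - 4)*(v + 3)*(v^2 - 6*v + 8) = (v - 4)*(v - 2)*(v + 3)*(v - 4)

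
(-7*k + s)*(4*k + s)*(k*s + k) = -28*k^3*s - 28*k^3 - 3*k^2*s^2 - 3*k^2*s + k*s^3 + k*s^2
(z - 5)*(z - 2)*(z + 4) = z^3 - 3*z^2 - 18*z + 40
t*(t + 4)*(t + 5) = t^3 + 9*t^2 + 20*t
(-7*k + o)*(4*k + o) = -28*k^2 - 3*k*o + o^2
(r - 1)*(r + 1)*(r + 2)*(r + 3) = r^4 + 5*r^3 + 5*r^2 - 5*r - 6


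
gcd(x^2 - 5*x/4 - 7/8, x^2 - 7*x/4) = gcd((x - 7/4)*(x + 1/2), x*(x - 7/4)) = x - 7/4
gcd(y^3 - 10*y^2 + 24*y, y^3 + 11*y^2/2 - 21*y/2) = y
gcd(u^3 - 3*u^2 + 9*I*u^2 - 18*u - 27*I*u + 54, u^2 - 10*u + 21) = u - 3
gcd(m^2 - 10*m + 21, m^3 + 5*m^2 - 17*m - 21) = m - 3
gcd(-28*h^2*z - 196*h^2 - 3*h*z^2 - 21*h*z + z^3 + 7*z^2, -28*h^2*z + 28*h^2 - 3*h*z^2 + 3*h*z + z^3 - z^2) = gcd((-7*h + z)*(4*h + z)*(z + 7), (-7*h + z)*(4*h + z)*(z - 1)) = -28*h^2 - 3*h*z + z^2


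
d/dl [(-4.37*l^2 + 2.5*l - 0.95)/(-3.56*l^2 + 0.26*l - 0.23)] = (7.7638*l^2 - 4.7538*l - 0.328)/(12.6736*l^4 - 1.8512*l^3 + 1.7052*l^2 - 0.1196*l + 0.0529)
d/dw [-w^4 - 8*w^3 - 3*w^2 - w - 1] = -4*w^3 - 24*w^2 - 6*w - 1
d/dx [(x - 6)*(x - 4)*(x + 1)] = 3*x^2 - 18*x + 14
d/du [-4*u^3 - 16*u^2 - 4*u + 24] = -12*u^2 - 32*u - 4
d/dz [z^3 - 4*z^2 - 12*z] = 3*z^2 - 8*z - 12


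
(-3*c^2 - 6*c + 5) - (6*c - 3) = -3*c^2 - 12*c + 8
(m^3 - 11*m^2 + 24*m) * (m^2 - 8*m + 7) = m^5 - 19*m^4 + 119*m^3 - 269*m^2 + 168*m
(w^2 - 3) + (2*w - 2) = w^2 + 2*w - 5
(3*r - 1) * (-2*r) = -6*r^2 + 2*r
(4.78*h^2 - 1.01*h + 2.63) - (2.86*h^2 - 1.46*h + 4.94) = 1.92*h^2 + 0.45*h - 2.31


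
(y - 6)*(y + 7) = y^2 + y - 42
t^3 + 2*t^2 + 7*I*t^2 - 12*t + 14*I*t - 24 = (t + 2)*(t + 3*I)*(t + 4*I)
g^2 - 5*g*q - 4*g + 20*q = (g - 4)*(g - 5*q)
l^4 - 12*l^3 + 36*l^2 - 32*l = l*(l - 8)*(l - 2)^2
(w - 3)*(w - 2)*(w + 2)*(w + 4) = w^4 + w^3 - 16*w^2 - 4*w + 48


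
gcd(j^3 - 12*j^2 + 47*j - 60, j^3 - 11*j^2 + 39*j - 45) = j^2 - 8*j + 15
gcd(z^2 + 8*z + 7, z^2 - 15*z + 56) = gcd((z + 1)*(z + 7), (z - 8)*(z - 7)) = 1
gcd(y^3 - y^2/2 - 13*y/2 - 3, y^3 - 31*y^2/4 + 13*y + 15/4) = y - 3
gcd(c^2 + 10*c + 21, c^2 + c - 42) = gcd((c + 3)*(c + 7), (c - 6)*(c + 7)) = c + 7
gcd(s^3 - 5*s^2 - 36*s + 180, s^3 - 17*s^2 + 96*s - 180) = s^2 - 11*s + 30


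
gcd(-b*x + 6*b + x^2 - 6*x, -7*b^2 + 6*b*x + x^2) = -b + x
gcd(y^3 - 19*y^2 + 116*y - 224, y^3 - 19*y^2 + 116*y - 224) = y^3 - 19*y^2 + 116*y - 224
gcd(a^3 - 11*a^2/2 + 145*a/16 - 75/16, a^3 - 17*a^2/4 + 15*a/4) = a^2 - 17*a/4 + 15/4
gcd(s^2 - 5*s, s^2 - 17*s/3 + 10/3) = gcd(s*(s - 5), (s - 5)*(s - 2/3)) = s - 5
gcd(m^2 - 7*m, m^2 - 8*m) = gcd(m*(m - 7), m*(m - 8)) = m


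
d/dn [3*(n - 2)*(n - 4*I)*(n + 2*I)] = 9*n^2 + 12*n*(-1 - I) + 24 + 12*I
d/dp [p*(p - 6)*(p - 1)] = 3*p^2 - 14*p + 6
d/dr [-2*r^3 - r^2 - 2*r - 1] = -6*r^2 - 2*r - 2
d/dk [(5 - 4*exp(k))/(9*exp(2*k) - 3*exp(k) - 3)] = (4*exp(2*k) - 10*exp(k) + 3)*exp(k)/(9*exp(4*k) - 6*exp(3*k) - 5*exp(2*k) + 2*exp(k) + 1)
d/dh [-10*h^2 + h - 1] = 1 - 20*h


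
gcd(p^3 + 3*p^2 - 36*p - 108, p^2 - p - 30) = p - 6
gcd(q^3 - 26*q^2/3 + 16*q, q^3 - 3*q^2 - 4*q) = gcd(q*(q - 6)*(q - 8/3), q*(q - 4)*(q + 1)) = q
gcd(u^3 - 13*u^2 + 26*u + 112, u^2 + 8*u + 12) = u + 2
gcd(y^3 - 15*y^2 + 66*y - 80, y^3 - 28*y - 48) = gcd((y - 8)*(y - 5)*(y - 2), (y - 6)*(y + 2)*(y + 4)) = 1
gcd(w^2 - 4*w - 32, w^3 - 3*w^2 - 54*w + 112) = w - 8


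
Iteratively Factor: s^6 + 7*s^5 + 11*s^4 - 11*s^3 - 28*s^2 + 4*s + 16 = (s + 4)*(s^5 + 3*s^4 - s^3 - 7*s^2 + 4) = (s + 2)*(s + 4)*(s^4 + s^3 - 3*s^2 - s + 2) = (s + 2)^2*(s + 4)*(s^3 - s^2 - s + 1) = (s - 1)*(s + 2)^2*(s + 4)*(s^2 - 1) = (s - 1)^2*(s + 2)^2*(s + 4)*(s + 1)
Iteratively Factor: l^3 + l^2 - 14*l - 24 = (l + 3)*(l^2 - 2*l - 8) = (l - 4)*(l + 3)*(l + 2)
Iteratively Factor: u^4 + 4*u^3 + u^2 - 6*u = (u)*(u^3 + 4*u^2 + u - 6) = u*(u + 2)*(u^2 + 2*u - 3) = u*(u - 1)*(u + 2)*(u + 3)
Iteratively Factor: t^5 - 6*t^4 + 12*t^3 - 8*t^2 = (t - 2)*(t^4 - 4*t^3 + 4*t^2) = t*(t - 2)*(t^3 - 4*t^2 + 4*t) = t^2*(t - 2)*(t^2 - 4*t + 4) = t^2*(t - 2)^2*(t - 2)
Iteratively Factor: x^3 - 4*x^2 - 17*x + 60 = (x - 5)*(x^2 + x - 12) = (x - 5)*(x + 4)*(x - 3)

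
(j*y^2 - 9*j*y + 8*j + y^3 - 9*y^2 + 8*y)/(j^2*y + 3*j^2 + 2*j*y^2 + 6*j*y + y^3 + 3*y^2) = (y^2 - 9*y + 8)/(j*y + 3*j + y^2 + 3*y)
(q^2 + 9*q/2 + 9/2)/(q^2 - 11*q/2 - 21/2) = (q + 3)/(q - 7)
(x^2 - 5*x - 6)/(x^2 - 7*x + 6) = (x + 1)/(x - 1)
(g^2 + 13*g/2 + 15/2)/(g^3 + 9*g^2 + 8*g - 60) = (g + 3/2)/(g^2 + 4*g - 12)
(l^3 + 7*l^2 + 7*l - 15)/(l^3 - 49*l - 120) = (l - 1)/(l - 8)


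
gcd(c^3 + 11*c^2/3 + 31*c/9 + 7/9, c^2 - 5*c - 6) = c + 1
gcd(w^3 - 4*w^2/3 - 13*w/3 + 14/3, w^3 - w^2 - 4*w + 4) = w^2 + w - 2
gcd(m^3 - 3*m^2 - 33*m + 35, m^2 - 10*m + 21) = m - 7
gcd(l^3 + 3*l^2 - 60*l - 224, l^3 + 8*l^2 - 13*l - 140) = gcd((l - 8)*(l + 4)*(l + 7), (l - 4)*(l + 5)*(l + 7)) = l + 7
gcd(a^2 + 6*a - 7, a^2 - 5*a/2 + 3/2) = a - 1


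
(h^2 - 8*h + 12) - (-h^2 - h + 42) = 2*h^2 - 7*h - 30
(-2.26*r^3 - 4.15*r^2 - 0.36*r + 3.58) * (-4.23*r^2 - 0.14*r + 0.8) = 9.5598*r^5 + 17.8709*r^4 + 0.2958*r^3 - 18.413*r^2 - 0.7892*r + 2.864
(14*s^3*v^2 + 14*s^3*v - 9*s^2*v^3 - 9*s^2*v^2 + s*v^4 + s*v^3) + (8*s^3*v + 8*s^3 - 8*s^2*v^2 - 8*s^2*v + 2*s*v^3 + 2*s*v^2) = 14*s^3*v^2 + 22*s^3*v + 8*s^3 - 9*s^2*v^3 - 17*s^2*v^2 - 8*s^2*v + s*v^4 + 3*s*v^3 + 2*s*v^2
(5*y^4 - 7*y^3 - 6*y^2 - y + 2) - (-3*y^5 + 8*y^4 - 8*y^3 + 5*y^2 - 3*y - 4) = 3*y^5 - 3*y^4 + y^3 - 11*y^2 + 2*y + 6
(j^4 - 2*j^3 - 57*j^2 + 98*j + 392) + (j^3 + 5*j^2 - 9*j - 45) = j^4 - j^3 - 52*j^2 + 89*j + 347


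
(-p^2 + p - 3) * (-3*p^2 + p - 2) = 3*p^4 - 4*p^3 + 12*p^2 - 5*p + 6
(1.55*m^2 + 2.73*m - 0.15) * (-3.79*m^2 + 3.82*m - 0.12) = -5.8745*m^4 - 4.4257*m^3 + 10.8111*m^2 - 0.9006*m + 0.018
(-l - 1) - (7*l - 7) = 6 - 8*l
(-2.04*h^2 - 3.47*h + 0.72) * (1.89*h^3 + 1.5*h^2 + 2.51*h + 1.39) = -3.8556*h^5 - 9.6183*h^4 - 8.9646*h^3 - 10.4653*h^2 - 3.0161*h + 1.0008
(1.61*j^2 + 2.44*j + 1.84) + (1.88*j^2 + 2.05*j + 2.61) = 3.49*j^2 + 4.49*j + 4.45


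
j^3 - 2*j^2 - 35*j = j*(j - 7)*(j + 5)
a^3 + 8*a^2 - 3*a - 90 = (a - 3)*(a + 5)*(a + 6)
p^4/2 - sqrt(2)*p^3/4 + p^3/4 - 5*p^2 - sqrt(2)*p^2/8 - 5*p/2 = p*(p/2 + sqrt(2))*(p + 1/2)*(p - 5*sqrt(2)/2)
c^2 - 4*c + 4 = (c - 2)^2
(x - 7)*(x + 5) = x^2 - 2*x - 35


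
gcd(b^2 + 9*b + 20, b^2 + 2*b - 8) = b + 4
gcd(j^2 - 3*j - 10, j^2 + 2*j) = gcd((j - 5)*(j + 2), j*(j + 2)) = j + 2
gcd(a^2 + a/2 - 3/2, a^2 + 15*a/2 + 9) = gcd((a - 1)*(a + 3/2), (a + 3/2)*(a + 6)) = a + 3/2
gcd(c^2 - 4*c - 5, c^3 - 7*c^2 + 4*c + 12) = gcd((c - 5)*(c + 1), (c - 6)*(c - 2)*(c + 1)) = c + 1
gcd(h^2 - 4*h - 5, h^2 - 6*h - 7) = h + 1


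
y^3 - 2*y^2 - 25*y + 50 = (y - 5)*(y - 2)*(y + 5)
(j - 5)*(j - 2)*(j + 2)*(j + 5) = j^4 - 29*j^2 + 100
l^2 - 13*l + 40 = (l - 8)*(l - 5)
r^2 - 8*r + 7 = (r - 7)*(r - 1)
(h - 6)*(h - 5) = h^2 - 11*h + 30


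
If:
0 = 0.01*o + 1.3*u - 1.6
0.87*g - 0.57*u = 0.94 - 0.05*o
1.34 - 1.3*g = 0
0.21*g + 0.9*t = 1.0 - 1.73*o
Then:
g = 1.03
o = 13.69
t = -25.45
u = 1.13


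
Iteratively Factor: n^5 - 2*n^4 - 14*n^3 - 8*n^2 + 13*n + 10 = (n - 1)*(n^4 - n^3 - 15*n^2 - 23*n - 10) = (n - 5)*(n - 1)*(n^3 + 4*n^2 + 5*n + 2) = (n - 5)*(n - 1)*(n + 1)*(n^2 + 3*n + 2) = (n - 5)*(n - 1)*(n + 1)*(n + 2)*(n + 1)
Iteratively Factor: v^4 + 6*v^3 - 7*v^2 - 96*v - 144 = (v - 4)*(v^3 + 10*v^2 + 33*v + 36) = (v - 4)*(v + 3)*(v^2 + 7*v + 12) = (v - 4)*(v + 3)^2*(v + 4)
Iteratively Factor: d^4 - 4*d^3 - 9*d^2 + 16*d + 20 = (d + 2)*(d^3 - 6*d^2 + 3*d + 10) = (d + 1)*(d + 2)*(d^2 - 7*d + 10) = (d - 2)*(d + 1)*(d + 2)*(d - 5)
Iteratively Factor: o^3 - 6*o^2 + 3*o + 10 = (o - 2)*(o^2 - 4*o - 5) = (o - 2)*(o + 1)*(o - 5)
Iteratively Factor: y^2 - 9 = (y - 3)*(y + 3)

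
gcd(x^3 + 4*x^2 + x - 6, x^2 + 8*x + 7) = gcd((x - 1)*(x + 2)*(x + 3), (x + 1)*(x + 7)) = 1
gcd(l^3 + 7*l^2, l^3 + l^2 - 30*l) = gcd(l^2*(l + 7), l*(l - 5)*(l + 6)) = l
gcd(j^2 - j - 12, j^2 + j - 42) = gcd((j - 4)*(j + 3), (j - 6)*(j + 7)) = 1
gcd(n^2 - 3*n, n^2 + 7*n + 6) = 1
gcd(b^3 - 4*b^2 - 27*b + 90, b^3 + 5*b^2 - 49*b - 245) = b + 5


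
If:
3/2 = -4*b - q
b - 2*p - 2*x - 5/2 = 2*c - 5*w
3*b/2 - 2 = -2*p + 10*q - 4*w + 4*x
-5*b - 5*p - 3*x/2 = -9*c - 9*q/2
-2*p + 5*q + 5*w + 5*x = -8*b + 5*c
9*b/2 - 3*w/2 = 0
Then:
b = -2953/18095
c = -13099/18095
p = -139883/72380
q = -30661/36190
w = -8859/18095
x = 261/2585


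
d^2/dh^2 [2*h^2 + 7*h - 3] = 4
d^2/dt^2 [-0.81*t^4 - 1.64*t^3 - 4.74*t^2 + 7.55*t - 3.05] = -9.72*t^2 - 9.84*t - 9.48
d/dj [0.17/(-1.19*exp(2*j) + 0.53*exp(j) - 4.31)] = (0.4046*exp(j) - 0.0901)*exp(j)/(1.19*exp(2*j) - 0.53*exp(j) + 4.31)^2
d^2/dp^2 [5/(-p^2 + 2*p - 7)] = 10*(p^2 - 2*p - 4*(p - 1)^2 + 7)/(p^2 - 2*p + 7)^3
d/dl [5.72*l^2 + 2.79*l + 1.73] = 11.44*l + 2.79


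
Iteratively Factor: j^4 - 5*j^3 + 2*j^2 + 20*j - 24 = (j + 2)*(j^3 - 7*j^2 + 16*j - 12) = (j - 3)*(j + 2)*(j^2 - 4*j + 4) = (j - 3)*(j - 2)*(j + 2)*(j - 2)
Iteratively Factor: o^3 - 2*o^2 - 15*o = (o)*(o^2 - 2*o - 15) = o*(o - 5)*(o + 3)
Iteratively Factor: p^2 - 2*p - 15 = (p + 3)*(p - 5)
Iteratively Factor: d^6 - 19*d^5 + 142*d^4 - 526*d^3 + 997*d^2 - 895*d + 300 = (d - 1)*(d^5 - 18*d^4 + 124*d^3 - 402*d^2 + 595*d - 300) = (d - 5)*(d - 1)*(d^4 - 13*d^3 + 59*d^2 - 107*d + 60) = (d - 5)^2*(d - 1)*(d^3 - 8*d^2 + 19*d - 12) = (d - 5)^2*(d - 4)*(d - 1)*(d^2 - 4*d + 3) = (d - 5)^2*(d - 4)*(d - 1)^2*(d - 3)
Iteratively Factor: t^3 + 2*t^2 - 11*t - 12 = (t - 3)*(t^2 + 5*t + 4) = (t - 3)*(t + 1)*(t + 4)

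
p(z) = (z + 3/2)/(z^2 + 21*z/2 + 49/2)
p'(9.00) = 0.00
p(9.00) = 0.05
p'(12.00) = 0.00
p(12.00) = 0.05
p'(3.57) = -0.00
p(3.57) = 0.07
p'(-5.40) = -0.46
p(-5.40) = 1.28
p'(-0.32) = 0.02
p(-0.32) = 0.06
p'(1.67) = 0.00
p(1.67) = 0.07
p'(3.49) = -0.00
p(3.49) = 0.07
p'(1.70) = 0.00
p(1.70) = 0.07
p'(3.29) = -0.00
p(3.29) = 0.07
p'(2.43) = -0.00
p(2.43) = 0.07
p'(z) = (-2*z - 21/2)*(z + 3/2)/(z^2 + 21*z/2 + 49/2)^2 + 1/(z^2 + 21*z/2 + 49/2)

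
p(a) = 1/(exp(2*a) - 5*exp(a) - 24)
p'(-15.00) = 0.00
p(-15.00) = -0.04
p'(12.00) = 0.00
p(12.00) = 0.00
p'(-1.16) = 0.00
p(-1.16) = -0.04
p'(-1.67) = 0.00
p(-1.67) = -0.04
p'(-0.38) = 0.00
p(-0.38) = -0.04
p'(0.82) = 0.00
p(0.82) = -0.03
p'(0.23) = 0.00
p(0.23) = -0.03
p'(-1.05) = 0.00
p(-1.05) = -0.04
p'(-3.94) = 0.00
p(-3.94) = -0.04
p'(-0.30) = 0.00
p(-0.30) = -0.04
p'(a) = (-2*exp(2*a) + 5*exp(a))/(exp(2*a) - 5*exp(a) - 24)^2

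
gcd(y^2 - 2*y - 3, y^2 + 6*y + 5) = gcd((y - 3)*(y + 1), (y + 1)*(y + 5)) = y + 1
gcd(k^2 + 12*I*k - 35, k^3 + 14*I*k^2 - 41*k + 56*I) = k + 7*I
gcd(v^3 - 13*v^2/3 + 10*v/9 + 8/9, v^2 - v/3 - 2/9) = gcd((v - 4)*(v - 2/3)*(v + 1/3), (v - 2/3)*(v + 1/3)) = v^2 - v/3 - 2/9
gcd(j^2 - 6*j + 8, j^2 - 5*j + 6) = j - 2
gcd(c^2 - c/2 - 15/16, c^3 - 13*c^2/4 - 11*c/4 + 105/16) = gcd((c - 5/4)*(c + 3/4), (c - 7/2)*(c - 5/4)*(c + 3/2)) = c - 5/4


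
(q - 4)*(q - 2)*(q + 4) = q^3 - 2*q^2 - 16*q + 32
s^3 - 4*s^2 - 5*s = s*(s - 5)*(s + 1)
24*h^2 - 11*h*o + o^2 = (-8*h + o)*(-3*h + o)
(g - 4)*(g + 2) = g^2 - 2*g - 8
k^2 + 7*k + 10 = (k + 2)*(k + 5)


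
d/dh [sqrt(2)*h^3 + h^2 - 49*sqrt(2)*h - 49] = 3*sqrt(2)*h^2 + 2*h - 49*sqrt(2)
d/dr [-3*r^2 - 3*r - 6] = -6*r - 3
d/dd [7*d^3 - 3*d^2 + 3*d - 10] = 21*d^2 - 6*d + 3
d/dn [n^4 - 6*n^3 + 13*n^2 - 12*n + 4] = 4*n^3 - 18*n^2 + 26*n - 12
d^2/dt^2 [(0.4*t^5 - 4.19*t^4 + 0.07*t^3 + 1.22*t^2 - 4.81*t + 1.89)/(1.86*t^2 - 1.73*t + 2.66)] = (8.30304*t^7 - 49.585368*t^6 + 130.884132*t^5 - 254.84577*t^4 + 339.405894*t^3 - 354.678492*t^2 + 109.269636*t - 34.393618)/(6.434856*t^6 - 17.955324*t^5 + 44.30799*t^4 - 56.533805*t^3 + 63.36519*t^2 - 36.722364*t + 18.821096)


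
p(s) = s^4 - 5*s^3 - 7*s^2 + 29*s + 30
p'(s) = 4*s^3 - 15*s^2 - 14*s + 29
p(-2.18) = 7.90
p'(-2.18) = -53.21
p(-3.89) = 334.57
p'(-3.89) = -378.98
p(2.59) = 16.28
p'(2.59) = -38.39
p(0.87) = 47.21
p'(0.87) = 8.10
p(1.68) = 43.22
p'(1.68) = -17.89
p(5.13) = 12.10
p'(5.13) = 102.45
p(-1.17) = -3.63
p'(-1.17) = 18.44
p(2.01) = 35.73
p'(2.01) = -27.26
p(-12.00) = 28050.00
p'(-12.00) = -8875.00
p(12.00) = 11466.00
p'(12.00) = 4613.00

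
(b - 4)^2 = b^2 - 8*b + 16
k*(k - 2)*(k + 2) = k^3 - 4*k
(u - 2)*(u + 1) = u^2 - u - 2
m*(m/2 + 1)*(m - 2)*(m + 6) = m^4/2 + 3*m^3 - 2*m^2 - 12*m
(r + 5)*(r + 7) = r^2 + 12*r + 35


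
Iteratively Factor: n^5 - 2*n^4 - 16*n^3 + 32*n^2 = (n + 4)*(n^4 - 6*n^3 + 8*n^2) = (n - 4)*(n + 4)*(n^3 - 2*n^2) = n*(n - 4)*(n + 4)*(n^2 - 2*n) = n*(n - 4)*(n - 2)*(n + 4)*(n)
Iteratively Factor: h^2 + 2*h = (h)*(h + 2)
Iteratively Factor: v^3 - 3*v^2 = (v - 3)*(v^2) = v*(v - 3)*(v)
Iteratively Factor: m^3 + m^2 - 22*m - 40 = (m + 4)*(m^2 - 3*m - 10) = (m + 2)*(m + 4)*(m - 5)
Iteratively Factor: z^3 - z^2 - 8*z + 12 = (z - 2)*(z^2 + z - 6) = (z - 2)*(z + 3)*(z - 2)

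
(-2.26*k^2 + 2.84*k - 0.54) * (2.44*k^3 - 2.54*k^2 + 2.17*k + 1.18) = -5.5144*k^5 + 12.67*k^4 - 13.4354*k^3 + 4.8676*k^2 + 2.1794*k - 0.6372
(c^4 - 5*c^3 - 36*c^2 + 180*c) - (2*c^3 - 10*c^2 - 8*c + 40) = c^4 - 7*c^3 - 26*c^2 + 188*c - 40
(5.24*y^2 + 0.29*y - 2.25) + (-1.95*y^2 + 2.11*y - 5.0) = 3.29*y^2 + 2.4*y - 7.25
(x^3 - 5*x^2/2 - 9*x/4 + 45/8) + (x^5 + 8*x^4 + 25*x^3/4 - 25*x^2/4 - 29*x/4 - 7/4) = x^5 + 8*x^4 + 29*x^3/4 - 35*x^2/4 - 19*x/2 + 31/8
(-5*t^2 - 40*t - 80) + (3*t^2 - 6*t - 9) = -2*t^2 - 46*t - 89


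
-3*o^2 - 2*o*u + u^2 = (-3*o + u)*(o + u)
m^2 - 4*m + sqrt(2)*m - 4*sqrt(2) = (m - 4)*(m + sqrt(2))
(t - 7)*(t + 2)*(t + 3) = t^3 - 2*t^2 - 29*t - 42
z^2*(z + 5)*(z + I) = z^4 + 5*z^3 + I*z^3 + 5*I*z^2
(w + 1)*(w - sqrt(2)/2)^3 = w^4 - 3*sqrt(2)*w^3/2 + w^3 - 3*sqrt(2)*w^2/2 + 3*w^2/2 - sqrt(2)*w/4 + 3*w/2 - sqrt(2)/4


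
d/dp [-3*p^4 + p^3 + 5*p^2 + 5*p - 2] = -12*p^3 + 3*p^2 + 10*p + 5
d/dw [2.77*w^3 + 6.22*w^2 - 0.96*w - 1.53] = 8.31*w^2 + 12.44*w - 0.96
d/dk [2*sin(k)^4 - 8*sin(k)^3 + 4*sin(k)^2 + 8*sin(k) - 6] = 8*(sin(k)^3 - 3*sin(k)^2 + sin(k) + 1)*cos(k)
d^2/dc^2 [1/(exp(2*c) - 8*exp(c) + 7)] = 4*((2 - exp(c))*(exp(2*c) - 8*exp(c) + 7) + 2*(exp(c) - 4)^2*exp(c))*exp(c)/(exp(2*c) - 8*exp(c) + 7)^3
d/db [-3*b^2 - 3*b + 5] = -6*b - 3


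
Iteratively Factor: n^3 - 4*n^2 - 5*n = (n - 5)*(n^2 + n) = n*(n - 5)*(n + 1)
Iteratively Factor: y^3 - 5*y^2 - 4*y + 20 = (y - 2)*(y^2 - 3*y - 10) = (y - 2)*(y + 2)*(y - 5)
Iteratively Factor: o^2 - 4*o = (o)*(o - 4)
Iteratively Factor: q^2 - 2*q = (q)*(q - 2)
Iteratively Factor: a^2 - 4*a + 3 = (a - 1)*(a - 3)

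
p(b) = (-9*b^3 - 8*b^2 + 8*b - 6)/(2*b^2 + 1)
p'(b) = -4*b*(-9*b^3 - 8*b^2 + 8*b - 6)/(2*b^2 + 1)^2 + (-27*b^2 - 16*b + 8)/(2*b^2 + 1) = (-18*b^4 - 43*b^2 + 8*b + 8)/(4*b^4 + 4*b^2 + 1)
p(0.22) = -4.31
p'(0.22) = 6.35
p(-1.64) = -0.15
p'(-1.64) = -6.17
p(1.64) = -8.48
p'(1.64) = -5.52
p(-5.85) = 21.24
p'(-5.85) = -4.68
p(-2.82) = 6.49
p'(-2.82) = -5.23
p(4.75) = -24.13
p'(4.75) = -4.74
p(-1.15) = -3.32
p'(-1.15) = -6.74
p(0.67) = -3.66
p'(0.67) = -2.66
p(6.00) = -30.00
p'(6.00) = -4.66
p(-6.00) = 21.95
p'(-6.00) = -4.68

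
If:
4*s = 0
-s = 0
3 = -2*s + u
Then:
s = 0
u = 3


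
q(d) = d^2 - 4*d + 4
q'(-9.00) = -22.00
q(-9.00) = 121.00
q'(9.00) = 14.00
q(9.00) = 49.00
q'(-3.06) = -10.12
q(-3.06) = 25.60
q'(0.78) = -2.44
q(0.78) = 1.49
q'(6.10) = 8.20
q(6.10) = 16.81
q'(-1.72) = -7.44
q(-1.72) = 13.84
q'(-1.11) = -6.22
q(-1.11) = 9.67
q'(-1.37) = -6.74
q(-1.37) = 11.36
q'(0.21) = -3.58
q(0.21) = 3.20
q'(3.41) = 2.82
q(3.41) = 1.99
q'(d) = 2*d - 4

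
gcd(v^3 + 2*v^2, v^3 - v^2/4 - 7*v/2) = v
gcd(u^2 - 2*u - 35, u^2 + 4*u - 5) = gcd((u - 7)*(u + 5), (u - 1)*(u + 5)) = u + 5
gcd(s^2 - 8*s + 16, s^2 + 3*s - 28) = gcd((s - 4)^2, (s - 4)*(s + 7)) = s - 4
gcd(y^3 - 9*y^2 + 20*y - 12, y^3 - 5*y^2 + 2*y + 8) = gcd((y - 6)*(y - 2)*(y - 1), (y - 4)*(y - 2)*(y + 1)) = y - 2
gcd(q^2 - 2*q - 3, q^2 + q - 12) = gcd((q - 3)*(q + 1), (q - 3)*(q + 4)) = q - 3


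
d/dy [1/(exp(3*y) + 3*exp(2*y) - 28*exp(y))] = (-3*exp(2*y) - 6*exp(y) + 28)*exp(-y)/(exp(2*y) + 3*exp(y) - 28)^2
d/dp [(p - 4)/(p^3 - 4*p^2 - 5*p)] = (-p*(-p^2 + 4*p + 5) + (p - 4)*(-3*p^2 + 8*p + 5))/(p^2*(-p^2 + 4*p + 5)^2)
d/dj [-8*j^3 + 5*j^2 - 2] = 2*j*(5 - 12*j)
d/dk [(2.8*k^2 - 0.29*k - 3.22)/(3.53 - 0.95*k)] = (-2.66*k^2 + 19.768*k - 4.0827)/(0.9025*k^2 - 6.707*k + 12.4609)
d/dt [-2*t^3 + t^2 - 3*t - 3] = -6*t^2 + 2*t - 3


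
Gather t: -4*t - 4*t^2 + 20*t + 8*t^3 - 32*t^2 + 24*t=8*t^3 - 36*t^2 + 40*t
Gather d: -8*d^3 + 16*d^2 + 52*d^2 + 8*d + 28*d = -8*d^3 + 68*d^2 + 36*d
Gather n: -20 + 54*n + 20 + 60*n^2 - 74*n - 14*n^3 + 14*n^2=-14*n^3 + 74*n^2 - 20*n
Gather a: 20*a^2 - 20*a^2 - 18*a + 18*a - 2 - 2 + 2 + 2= 0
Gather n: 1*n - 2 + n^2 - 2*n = n^2 - n - 2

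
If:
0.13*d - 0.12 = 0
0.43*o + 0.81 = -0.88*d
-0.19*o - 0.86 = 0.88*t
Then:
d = 0.92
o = -3.77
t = -0.16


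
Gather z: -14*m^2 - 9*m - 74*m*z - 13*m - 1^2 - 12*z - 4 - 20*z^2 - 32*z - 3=-14*m^2 - 22*m - 20*z^2 + z*(-74*m - 44) - 8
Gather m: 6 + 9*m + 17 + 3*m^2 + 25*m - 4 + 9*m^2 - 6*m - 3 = 12*m^2 + 28*m + 16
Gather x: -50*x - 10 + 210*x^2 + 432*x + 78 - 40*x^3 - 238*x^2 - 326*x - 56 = -40*x^3 - 28*x^2 + 56*x + 12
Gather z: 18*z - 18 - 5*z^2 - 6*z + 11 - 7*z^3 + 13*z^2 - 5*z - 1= -7*z^3 + 8*z^2 + 7*z - 8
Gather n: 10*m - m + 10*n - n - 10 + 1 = 9*m + 9*n - 9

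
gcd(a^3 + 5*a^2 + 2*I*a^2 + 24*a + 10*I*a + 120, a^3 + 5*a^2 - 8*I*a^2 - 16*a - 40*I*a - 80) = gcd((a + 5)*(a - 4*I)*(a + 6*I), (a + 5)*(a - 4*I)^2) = a^2 + a*(5 - 4*I) - 20*I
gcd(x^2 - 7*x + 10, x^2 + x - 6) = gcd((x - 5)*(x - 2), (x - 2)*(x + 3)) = x - 2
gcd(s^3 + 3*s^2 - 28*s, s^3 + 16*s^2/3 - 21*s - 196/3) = s^2 + 3*s - 28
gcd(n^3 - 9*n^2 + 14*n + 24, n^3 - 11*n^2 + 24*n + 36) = n^2 - 5*n - 6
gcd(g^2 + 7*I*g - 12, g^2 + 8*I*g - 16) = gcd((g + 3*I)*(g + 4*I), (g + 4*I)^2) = g + 4*I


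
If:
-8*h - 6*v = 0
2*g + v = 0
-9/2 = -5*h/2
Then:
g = 6/5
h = 9/5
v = -12/5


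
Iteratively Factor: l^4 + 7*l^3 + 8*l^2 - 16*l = (l + 4)*(l^3 + 3*l^2 - 4*l) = (l + 4)^2*(l^2 - l) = l*(l + 4)^2*(l - 1)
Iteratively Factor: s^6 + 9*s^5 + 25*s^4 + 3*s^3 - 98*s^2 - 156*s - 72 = (s - 2)*(s^5 + 11*s^4 + 47*s^3 + 97*s^2 + 96*s + 36) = (s - 2)*(s + 3)*(s^4 + 8*s^3 + 23*s^2 + 28*s + 12) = (s - 2)*(s + 1)*(s + 3)*(s^3 + 7*s^2 + 16*s + 12) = (s - 2)*(s + 1)*(s + 2)*(s + 3)*(s^2 + 5*s + 6) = (s - 2)*(s + 1)*(s + 2)^2*(s + 3)*(s + 3)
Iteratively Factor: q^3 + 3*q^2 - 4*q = (q - 1)*(q^2 + 4*q) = q*(q - 1)*(q + 4)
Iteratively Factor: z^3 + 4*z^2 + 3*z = (z + 3)*(z^2 + z) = (z + 1)*(z + 3)*(z)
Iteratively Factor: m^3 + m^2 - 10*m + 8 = (m - 1)*(m^2 + 2*m - 8) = (m - 2)*(m - 1)*(m + 4)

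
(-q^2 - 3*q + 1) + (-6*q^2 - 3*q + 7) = -7*q^2 - 6*q + 8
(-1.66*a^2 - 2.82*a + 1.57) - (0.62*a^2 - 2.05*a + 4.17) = -2.28*a^2 - 0.77*a - 2.6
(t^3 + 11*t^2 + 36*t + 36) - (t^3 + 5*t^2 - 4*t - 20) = 6*t^2 + 40*t + 56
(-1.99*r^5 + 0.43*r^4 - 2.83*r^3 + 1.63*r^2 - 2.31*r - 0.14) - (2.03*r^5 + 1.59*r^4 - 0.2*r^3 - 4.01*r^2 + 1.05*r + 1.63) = -4.02*r^5 - 1.16*r^4 - 2.63*r^3 + 5.64*r^2 - 3.36*r - 1.77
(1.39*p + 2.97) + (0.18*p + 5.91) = 1.57*p + 8.88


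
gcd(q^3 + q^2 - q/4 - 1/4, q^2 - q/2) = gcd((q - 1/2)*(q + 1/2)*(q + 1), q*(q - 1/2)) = q - 1/2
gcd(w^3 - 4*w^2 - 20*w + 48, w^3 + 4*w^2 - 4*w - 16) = w^2 + 2*w - 8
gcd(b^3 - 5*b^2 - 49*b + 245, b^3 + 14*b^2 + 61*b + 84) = b + 7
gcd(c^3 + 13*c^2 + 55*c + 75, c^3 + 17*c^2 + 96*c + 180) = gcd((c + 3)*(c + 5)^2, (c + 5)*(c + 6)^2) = c + 5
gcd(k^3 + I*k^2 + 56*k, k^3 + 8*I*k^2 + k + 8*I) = k + 8*I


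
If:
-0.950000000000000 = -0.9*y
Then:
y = 1.06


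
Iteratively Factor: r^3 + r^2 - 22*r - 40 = (r + 4)*(r^2 - 3*r - 10) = (r - 5)*(r + 4)*(r + 2)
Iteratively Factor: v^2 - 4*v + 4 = (v - 2)*(v - 2)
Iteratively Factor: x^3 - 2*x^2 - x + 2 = (x - 2)*(x^2 - 1) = (x - 2)*(x + 1)*(x - 1)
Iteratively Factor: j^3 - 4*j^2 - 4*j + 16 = (j - 4)*(j^2 - 4) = (j - 4)*(j - 2)*(j + 2)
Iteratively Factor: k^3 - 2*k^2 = (k)*(k^2 - 2*k) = k^2*(k - 2)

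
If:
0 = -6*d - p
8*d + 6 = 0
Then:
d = -3/4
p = 9/2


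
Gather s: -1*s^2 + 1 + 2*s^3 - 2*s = 2*s^3 - s^2 - 2*s + 1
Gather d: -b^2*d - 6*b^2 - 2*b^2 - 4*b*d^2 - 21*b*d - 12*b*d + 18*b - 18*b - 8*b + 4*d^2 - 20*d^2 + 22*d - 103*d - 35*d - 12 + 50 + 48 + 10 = -8*b^2 - 8*b + d^2*(-4*b - 16) + d*(-b^2 - 33*b - 116) + 96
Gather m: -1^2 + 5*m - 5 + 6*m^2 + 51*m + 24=6*m^2 + 56*m + 18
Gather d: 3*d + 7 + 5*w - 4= 3*d + 5*w + 3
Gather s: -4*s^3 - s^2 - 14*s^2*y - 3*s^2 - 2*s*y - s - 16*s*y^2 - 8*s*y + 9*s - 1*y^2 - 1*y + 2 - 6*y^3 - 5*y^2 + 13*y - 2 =-4*s^3 + s^2*(-14*y - 4) + s*(-16*y^2 - 10*y + 8) - 6*y^3 - 6*y^2 + 12*y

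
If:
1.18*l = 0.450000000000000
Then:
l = 0.38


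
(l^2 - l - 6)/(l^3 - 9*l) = (l + 2)/(l*(l + 3))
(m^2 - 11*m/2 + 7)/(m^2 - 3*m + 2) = (m - 7/2)/(m - 1)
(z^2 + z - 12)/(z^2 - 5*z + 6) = (z + 4)/(z - 2)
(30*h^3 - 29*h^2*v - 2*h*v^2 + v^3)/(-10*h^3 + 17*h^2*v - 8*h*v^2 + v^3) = (-30*h^2 - h*v + v^2)/(10*h^2 - 7*h*v + v^2)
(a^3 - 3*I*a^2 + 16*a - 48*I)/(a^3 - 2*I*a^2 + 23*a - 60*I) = (a + 4*I)/(a + 5*I)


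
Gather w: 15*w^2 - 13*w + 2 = 15*w^2 - 13*w + 2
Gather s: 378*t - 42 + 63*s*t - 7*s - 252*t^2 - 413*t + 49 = s*(63*t - 7) - 252*t^2 - 35*t + 7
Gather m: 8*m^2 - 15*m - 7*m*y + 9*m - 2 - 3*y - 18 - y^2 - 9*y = 8*m^2 + m*(-7*y - 6) - y^2 - 12*y - 20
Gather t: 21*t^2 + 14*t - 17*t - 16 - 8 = 21*t^2 - 3*t - 24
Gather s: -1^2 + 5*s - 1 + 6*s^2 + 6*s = 6*s^2 + 11*s - 2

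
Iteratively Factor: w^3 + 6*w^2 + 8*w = (w + 4)*(w^2 + 2*w) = w*(w + 4)*(w + 2)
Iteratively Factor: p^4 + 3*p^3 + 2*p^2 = (p + 1)*(p^3 + 2*p^2) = p*(p + 1)*(p^2 + 2*p) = p^2*(p + 1)*(p + 2)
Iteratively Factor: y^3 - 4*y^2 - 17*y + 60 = (y - 3)*(y^2 - y - 20) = (y - 5)*(y - 3)*(y + 4)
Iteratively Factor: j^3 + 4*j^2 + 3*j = (j + 1)*(j^2 + 3*j) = (j + 1)*(j + 3)*(j)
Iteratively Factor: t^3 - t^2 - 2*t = (t + 1)*(t^2 - 2*t) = (t - 2)*(t + 1)*(t)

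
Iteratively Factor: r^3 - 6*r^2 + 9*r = (r - 3)*(r^2 - 3*r) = (r - 3)^2*(r)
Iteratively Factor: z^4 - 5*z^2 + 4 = (z - 1)*(z^3 + z^2 - 4*z - 4) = (z - 1)*(z + 1)*(z^2 - 4) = (z - 1)*(z + 1)*(z + 2)*(z - 2)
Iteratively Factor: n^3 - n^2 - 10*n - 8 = (n + 2)*(n^2 - 3*n - 4) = (n + 1)*(n + 2)*(n - 4)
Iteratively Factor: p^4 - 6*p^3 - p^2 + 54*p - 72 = (p + 3)*(p^3 - 9*p^2 + 26*p - 24) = (p - 2)*(p + 3)*(p^2 - 7*p + 12) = (p - 4)*(p - 2)*(p + 3)*(p - 3)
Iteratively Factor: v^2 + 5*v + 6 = (v + 2)*(v + 3)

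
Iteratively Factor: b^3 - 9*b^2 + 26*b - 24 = (b - 2)*(b^2 - 7*b + 12) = (b - 3)*(b - 2)*(b - 4)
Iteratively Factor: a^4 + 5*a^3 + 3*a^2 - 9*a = (a + 3)*(a^3 + 2*a^2 - 3*a) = (a + 3)^2*(a^2 - a) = a*(a + 3)^2*(a - 1)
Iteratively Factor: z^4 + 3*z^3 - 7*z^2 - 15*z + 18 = (z + 3)*(z^3 - 7*z + 6) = (z - 2)*(z + 3)*(z^2 + 2*z - 3) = (z - 2)*(z + 3)^2*(z - 1)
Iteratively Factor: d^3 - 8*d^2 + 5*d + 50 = (d - 5)*(d^2 - 3*d - 10) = (d - 5)^2*(d + 2)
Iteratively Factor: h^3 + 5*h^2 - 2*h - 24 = (h + 4)*(h^2 + h - 6) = (h - 2)*(h + 4)*(h + 3)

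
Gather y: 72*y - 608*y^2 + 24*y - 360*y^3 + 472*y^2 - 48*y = -360*y^3 - 136*y^2 + 48*y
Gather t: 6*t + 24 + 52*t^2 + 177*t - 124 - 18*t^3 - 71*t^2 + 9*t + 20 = -18*t^3 - 19*t^2 + 192*t - 80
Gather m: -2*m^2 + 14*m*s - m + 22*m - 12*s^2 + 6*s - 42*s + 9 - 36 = -2*m^2 + m*(14*s + 21) - 12*s^2 - 36*s - 27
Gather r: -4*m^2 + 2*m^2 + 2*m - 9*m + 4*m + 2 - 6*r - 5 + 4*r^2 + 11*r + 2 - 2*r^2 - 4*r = -2*m^2 - 3*m + 2*r^2 + r - 1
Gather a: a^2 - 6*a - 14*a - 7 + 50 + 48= a^2 - 20*a + 91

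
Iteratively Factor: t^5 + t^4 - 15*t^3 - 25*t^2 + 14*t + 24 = (t + 2)*(t^4 - t^3 - 13*t^2 + t + 12) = (t - 1)*(t + 2)*(t^3 - 13*t - 12) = (t - 4)*(t - 1)*(t + 2)*(t^2 + 4*t + 3) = (t - 4)*(t - 1)*(t + 1)*(t + 2)*(t + 3)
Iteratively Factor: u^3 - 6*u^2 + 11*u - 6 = (u - 3)*(u^2 - 3*u + 2) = (u - 3)*(u - 2)*(u - 1)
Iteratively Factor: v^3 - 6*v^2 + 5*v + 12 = (v + 1)*(v^2 - 7*v + 12) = (v - 3)*(v + 1)*(v - 4)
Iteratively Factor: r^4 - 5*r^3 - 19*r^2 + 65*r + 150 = (r - 5)*(r^3 - 19*r - 30) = (r - 5)*(r + 2)*(r^2 - 2*r - 15) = (r - 5)*(r + 2)*(r + 3)*(r - 5)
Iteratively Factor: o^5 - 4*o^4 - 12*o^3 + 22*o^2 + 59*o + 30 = (o + 1)*(o^4 - 5*o^3 - 7*o^2 + 29*o + 30) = (o + 1)*(o + 2)*(o^3 - 7*o^2 + 7*o + 15) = (o - 3)*(o + 1)*(o + 2)*(o^2 - 4*o - 5) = (o - 3)*(o + 1)^2*(o + 2)*(o - 5)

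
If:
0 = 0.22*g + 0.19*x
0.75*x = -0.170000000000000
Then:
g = 0.20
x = -0.23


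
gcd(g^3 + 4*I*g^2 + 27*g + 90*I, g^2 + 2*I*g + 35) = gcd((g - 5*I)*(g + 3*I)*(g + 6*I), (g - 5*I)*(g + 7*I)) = g - 5*I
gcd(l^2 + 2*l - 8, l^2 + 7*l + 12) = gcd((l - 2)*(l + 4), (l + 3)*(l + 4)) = l + 4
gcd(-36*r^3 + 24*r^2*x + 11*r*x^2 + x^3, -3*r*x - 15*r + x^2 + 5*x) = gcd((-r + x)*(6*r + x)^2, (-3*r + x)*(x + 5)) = 1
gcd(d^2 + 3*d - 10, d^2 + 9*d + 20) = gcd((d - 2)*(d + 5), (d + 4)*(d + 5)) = d + 5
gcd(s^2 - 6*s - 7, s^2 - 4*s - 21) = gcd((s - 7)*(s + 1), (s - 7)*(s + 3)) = s - 7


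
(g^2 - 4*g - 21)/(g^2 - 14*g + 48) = (g^2 - 4*g - 21)/(g^2 - 14*g + 48)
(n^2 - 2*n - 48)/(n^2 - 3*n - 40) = (n + 6)/(n + 5)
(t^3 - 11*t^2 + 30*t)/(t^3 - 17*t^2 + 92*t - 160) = t*(t - 6)/(t^2 - 12*t + 32)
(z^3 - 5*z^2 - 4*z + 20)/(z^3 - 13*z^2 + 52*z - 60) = (z + 2)/(z - 6)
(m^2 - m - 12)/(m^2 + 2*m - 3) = (m - 4)/(m - 1)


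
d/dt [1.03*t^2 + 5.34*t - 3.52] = 2.06*t + 5.34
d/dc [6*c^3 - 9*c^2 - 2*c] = 18*c^2 - 18*c - 2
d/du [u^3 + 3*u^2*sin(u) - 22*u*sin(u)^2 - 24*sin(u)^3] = 3*u^2*cos(u) + 3*u^2 + 6*u*sin(u) - 22*u*sin(2*u) - 72*sin(u)^2*cos(u) - 22*sin(u)^2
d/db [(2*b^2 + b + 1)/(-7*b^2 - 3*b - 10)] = (b^2 - 26*b - 7)/(49*b^4 + 42*b^3 + 149*b^2 + 60*b + 100)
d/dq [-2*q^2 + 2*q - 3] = 2 - 4*q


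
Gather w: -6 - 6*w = -6*w - 6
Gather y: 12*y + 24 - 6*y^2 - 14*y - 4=-6*y^2 - 2*y + 20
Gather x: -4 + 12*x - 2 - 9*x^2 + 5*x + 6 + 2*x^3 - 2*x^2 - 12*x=2*x^3 - 11*x^2 + 5*x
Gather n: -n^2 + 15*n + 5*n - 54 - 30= -n^2 + 20*n - 84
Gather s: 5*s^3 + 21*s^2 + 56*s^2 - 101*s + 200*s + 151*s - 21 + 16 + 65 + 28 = 5*s^3 + 77*s^2 + 250*s + 88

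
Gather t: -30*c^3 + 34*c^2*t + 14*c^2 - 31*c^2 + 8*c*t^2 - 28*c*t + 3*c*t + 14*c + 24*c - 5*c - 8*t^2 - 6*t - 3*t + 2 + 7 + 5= -30*c^3 - 17*c^2 + 33*c + t^2*(8*c - 8) + t*(34*c^2 - 25*c - 9) + 14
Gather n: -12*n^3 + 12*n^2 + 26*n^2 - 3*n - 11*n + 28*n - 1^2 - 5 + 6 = -12*n^3 + 38*n^2 + 14*n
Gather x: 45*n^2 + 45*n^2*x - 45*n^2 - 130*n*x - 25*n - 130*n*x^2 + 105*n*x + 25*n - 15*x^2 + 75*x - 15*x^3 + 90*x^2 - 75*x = -15*x^3 + x^2*(75 - 130*n) + x*(45*n^2 - 25*n)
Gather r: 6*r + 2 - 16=6*r - 14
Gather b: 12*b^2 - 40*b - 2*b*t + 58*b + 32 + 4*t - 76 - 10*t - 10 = 12*b^2 + b*(18 - 2*t) - 6*t - 54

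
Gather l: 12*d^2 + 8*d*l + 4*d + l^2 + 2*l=12*d^2 + 4*d + l^2 + l*(8*d + 2)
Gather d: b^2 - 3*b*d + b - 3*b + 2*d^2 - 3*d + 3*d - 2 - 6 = b^2 - 3*b*d - 2*b + 2*d^2 - 8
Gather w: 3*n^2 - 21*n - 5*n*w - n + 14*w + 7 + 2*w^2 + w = 3*n^2 - 22*n + 2*w^2 + w*(15 - 5*n) + 7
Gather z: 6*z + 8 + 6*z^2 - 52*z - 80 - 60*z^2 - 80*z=-54*z^2 - 126*z - 72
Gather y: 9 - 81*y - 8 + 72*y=1 - 9*y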